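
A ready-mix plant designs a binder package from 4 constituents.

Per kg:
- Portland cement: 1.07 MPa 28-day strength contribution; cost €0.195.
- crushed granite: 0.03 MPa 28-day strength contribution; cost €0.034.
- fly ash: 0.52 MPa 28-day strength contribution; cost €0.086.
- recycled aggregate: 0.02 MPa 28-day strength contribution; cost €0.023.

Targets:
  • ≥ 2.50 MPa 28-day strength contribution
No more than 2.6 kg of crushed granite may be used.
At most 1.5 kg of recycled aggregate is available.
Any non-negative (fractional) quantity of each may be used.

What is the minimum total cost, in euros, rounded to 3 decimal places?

Let x1 = kg of Portland cement, x2 = kg of crushed granite, x3 = kg of fly ash, x4 = kg of recycled aggregate.
Minimise 0.195x1 + 0.034x2 + 0.086x3 + 0.023x4 subject to:
  1.07x1 + 0.03x2 + 0.52x3 + 0.02x4 ≥ 2.5   (28-day strength contribution)
  x2 ≤ 2.6
  x4 ≤ 1.5
  x1, x2, x3, x4 ≥ 0.
The optimal basis is {fly ash}; Portland cement, crushed granite, recycled aggregate drop out. The 28-day strength contribution requirement is met with equality.
Solving gives x3 = 4.808.
Objective = 0.086·4.808 = 0.41349.

€0.413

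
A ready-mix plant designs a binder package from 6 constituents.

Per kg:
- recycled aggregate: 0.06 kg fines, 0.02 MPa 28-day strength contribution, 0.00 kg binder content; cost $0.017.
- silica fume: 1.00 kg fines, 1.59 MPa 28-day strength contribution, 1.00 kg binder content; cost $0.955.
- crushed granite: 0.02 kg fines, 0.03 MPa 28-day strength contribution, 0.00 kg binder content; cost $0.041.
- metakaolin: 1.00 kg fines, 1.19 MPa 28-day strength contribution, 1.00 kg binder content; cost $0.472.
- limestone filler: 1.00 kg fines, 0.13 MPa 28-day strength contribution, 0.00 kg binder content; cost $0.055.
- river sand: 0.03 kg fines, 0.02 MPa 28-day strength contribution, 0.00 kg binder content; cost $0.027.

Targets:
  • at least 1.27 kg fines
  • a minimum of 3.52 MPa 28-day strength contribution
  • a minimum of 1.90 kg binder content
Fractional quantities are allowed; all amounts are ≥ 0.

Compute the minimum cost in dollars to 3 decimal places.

$1.396

This is a linear program. Let x1 = kg of recycled aggregate, x2 = kg of silica fume, x3 = kg of crushed granite, x4 = kg of metakaolin, x5 = kg of limestone filler, x6 = kg of river sand.
Minimize 0.017x1 + 0.955x2 + 0.041x3 + 0.472x4 + 0.055x5 + 0.027x6 with:
  0.06x1 + 1x2 + 0.02x3 + 1x4 + 1x5 + 0.03x6 ≥ 1.27   (fines)
  0.02x1 + 1.59x2 + 0.03x3 + 1.19x4 + 0.13x5 + 0.02x6 ≥ 3.52   (28-day strength contribution)
  1x2 + 1x4 ≥ 1.9   (binder content)
  x1, x2, x3, x4, x5, x6 ≥ 0.
The cheapest feasible vertex uses only metakaolin; recycled aggregate, silica fume, crushed granite, limestone filler, river sand are not used. Binding constraint: 28-day strength contribution.
Optimal quantities: metakaolin = 2.958 kg.
Objective = 0.472·2.958 = 1.39618.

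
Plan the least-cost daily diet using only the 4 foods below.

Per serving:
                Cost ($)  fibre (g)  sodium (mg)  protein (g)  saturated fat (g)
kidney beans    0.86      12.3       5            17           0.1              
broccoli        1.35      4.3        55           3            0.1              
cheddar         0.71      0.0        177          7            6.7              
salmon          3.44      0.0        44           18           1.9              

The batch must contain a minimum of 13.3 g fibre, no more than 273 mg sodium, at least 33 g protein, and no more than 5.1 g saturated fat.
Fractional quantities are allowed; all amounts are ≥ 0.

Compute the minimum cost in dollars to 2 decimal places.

$1.67

Set it up as a linear program. Let x1 = servings of kidney beans, x2 = servings of broccoli, x3 = servings of cheddar, x4 = servings of salmon.
Minimize 0.86x1 + 1.35x2 + 0.71x3 + 3.44x4 s.t.:
  12.3x1 + 4.3x2 ≥ 13.3   (fibre)
  5x1 + 55x2 + 177x3 + 44x4 ≤ 273   (sodium)
  17x1 + 3x2 + 7x3 + 18x4 ≥ 33   (protein)
  0.1x1 + 0.1x2 + 6.7x3 + 1.9x4 ≤ 5.1   (saturated fat)
  x1, x2, x3, x4 ≥ 0.
The cheapest feasible vertex uses only kidney beans; broccoli, cheddar, salmon are not used. The protein requirement is met with equality.
Solving gives x1 = 1.941.
Cost = 0.86·1.941 = 1.6693.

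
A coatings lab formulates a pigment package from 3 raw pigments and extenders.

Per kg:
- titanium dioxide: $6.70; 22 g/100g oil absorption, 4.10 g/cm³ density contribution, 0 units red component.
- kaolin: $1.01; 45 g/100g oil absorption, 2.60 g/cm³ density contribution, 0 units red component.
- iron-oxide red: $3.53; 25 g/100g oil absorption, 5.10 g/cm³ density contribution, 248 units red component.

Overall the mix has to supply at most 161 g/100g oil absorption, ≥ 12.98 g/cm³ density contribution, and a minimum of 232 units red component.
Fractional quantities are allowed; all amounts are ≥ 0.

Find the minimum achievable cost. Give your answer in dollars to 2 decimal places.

$6.60

Treat it as an LP. Let x1 = kg of titanium dioxide, x2 = kg of kaolin, x3 = kg of iron-oxide red.
Minimise 6.7x1 + 1.01x2 + 3.53x3 with:
  22x1 + 45x2 + 25x3 ≤ 161   (oil absorption)
  4.1x1 + 2.6x2 + 5.1x3 ≥ 12.98   (density contribution)
  248x3 ≥ 232   (red component)
  x1, x2, x3 ≥ 0.
At the optimum only kaolin, iron-oxide red are positive (titanium dioxide = 0). There the oil absorption and density contribution constraints are tight.
So kaolin = 3.019 kg, iron-oxide red = 1.006 kg.
Hence cost = 1.01·3.019 + 3.53·1.006 = $6.6004.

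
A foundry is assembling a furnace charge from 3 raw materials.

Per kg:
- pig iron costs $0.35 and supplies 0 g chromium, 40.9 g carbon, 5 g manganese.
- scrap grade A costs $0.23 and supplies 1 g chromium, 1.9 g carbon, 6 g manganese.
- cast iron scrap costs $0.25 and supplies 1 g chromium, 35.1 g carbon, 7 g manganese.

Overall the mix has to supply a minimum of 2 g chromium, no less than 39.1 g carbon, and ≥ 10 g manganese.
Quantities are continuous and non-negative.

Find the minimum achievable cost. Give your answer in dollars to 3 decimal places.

$0.481

Let x1 = kg of pig iron, x2 = kg of scrap grade A, x3 = kg of cast iron scrap.
Minimize 0.35x1 + 0.23x2 + 0.25x3 subject to:
  1x2 + 1x3 ≥ 2   (chromium)
  40.9x1 + 1.9x2 + 35.1x3 ≥ 39.1   (carbon)
  5x1 + 6x2 + 7x3 ≥ 10   (manganese)
  x1, x2, x3 ≥ 0.
The minimum-cost mix takes nothing from pig iron — only scrap grade A, cast iron scrap. The chromium and carbon requirements are met with equality.
That vertex is x2 = 0.9367, x3 = 1.063.
Cost = 0.23·0.9367 + 0.25·1.063 = 0.48119.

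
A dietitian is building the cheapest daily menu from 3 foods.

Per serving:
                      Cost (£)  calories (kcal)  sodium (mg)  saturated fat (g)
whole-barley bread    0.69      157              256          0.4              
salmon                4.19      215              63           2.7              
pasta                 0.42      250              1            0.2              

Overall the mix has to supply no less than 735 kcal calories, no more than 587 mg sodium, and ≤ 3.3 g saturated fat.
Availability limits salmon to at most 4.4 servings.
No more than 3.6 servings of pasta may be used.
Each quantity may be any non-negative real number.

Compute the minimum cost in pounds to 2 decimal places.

£1.23

Treat it as an LP. Let x1 = servings of whole-barley bread, x2 = servings of salmon, x3 = servings of pasta.
Minimize 0.69x1 + 4.19x2 + 0.42x3 s.t.:
  157x1 + 215x2 + 250x3 ≥ 735   (calories)
  256x1 + 63x2 + 1x3 ≤ 587   (sodium)
  0.4x1 + 2.7x2 + 0.2x3 ≤ 3.3   (saturated fat)
  x2 ≤ 4.4
  x3 ≤ 3.6
  x1, x2, x3 ≥ 0.
At the optimum only pasta is positive (whole-barley bread, salmon = 0). The calories requirement is met with equality.
Solving gives x3 = 2.94.
Hence cost = 0.42·2.94 = £1.2348.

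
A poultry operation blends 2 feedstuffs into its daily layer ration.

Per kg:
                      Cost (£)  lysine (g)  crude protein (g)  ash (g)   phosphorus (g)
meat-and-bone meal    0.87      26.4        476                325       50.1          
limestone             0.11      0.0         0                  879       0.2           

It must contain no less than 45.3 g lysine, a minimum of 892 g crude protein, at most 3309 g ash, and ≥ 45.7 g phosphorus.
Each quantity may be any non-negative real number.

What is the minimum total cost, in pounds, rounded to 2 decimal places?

£1.63

This is a linear program. Let x1 = kg of meat-and-bone meal, x2 = kg of limestone.
min 0.87x1 + 0.11x2 with:
  26.4x1 ≥ 45.3   (lysine)
  476x1 ≥ 892   (crude protein)
  325x1 + 879x2 ≤ 3309   (ash)
  50.1x1 + 0.2x2 ≥ 45.7   (phosphorus)
  x1, x2 ≥ 0.
At the optimum only meat-and-bone meal is positive (limestone = 0). Binding constraint: crude protein.
Solving gives x1 = 1.874.
Objective = 0.87·1.874 = 1.6304.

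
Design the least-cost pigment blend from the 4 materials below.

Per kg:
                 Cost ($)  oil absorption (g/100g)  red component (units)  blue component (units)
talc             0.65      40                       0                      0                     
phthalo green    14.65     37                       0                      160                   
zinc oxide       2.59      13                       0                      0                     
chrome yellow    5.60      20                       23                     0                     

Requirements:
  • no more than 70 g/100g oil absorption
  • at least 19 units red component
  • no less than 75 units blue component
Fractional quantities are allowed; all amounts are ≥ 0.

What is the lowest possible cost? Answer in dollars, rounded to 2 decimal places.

Set it up as a linear program. Let x1 = kg of talc, x2 = kg of phthalo green, x3 = kg of zinc oxide, x4 = kg of chrome yellow.
Minimise 0.65x1 + 14.65x2 + 2.59x3 + 5.6x4 s.t.:
  40x1 + 37x2 + 13x3 + 20x4 ≤ 70   (oil absorption)
  23x4 ≥ 19   (red component)
  160x2 ≥ 75   (blue component)
  x1, x2, x3, x4 ≥ 0.
At the optimum only phthalo green, chrome yellow are positive (talc, zinc oxide = 0). There the red component and blue component constraints are tight.
Optimal quantities: phthalo green = 0.4688 kg, chrome yellow = 0.8261 kg.
Total cost: 14.65·0.4688 + 5.6·0.8261 = 11.4941.

$11.49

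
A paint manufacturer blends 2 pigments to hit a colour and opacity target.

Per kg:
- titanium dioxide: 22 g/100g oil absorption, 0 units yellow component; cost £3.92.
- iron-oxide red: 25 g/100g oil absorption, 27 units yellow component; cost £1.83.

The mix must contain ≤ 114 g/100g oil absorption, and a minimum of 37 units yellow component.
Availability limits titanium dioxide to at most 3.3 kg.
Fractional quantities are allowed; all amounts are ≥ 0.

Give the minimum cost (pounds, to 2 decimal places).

£2.51

Set it up as a linear program. Let x1 = kg of titanium dioxide, x2 = kg of iron-oxide red.
Minimise 3.92x1 + 1.83x2 subject to:
  22x1 + 25x2 ≤ 114   (oil absorption)
  27x2 ≥ 37   (yellow component)
  x1 ≤ 3.3
  x1, x2 ≥ 0.
At the optimum only iron-oxide red is positive (titanium dioxide = 0). There the yellow component constraint is tight.
Solving gives x2 = 1.37.
Cost = 1.83·1.37 = 2.5071.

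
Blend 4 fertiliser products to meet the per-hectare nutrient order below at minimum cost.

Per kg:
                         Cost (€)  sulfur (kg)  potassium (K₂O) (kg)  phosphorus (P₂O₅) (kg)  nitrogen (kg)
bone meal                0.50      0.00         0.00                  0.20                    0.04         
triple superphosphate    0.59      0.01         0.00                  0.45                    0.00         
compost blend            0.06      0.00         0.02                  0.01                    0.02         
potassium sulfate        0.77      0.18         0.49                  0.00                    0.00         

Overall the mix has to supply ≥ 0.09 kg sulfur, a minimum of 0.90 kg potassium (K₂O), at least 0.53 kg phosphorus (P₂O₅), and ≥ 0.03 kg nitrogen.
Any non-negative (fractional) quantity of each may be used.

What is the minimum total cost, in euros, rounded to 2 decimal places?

Let x1 = kg of bone meal, x2 = kg of triple superphosphate, x3 = kg of compost blend, x4 = kg of potassium sulfate.
min 0.5x1 + 0.59x2 + 0.06x3 + 0.77x4 s.t.:
  0.01x2 + 0.18x4 ≥ 0.09   (sulfur)
  0.02x3 + 0.49x4 ≥ 0.9   (potassium (K₂O))
  0.2x1 + 0.45x2 + 0.01x3 ≥ 0.53   (phosphorus (P₂O₅))
  0.04x1 + 0.02x3 ≥ 0.03   (nitrogen)
  x1, x2, x3, x4 ≥ 0.
At the optimum only triple superphosphate, compost blend, potassium sulfate are positive (bone meal = 0). Binding constraints: potassium (K₂O), phosphorus (P₂O₅), nitrogen.
So triple superphosphate = 1.144 kg, compost blend = 1.5 kg, potassium sulfate = 1.776 kg.
Objective = 0.59·1.144 + 0.06·1.5 + 0.77·1.776 = 2.1325.

€2.13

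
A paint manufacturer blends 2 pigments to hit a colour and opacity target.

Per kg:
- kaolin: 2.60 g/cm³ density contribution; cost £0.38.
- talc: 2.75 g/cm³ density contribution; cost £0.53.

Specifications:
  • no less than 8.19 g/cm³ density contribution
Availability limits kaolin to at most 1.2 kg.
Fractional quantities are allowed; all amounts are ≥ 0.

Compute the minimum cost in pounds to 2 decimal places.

£1.43

Set it up as a linear program. Let x1 = kg of kaolin, x2 = kg of talc.
min 0.38x1 + 0.53x2 subject to:
  2.6x1 + 2.75x2 ≥ 8.19   (density contribution)
  x1 ≤ 1.2
  x1, x2 ≥ 0.
Both inputs are positive at the optimum. Binding constraints: density contribution and the kaolin cap.
That vertex is x1 = 1.2, x2 = 1.844.
Hence cost = 0.38·1.2 + 0.53·1.844 = £1.4333.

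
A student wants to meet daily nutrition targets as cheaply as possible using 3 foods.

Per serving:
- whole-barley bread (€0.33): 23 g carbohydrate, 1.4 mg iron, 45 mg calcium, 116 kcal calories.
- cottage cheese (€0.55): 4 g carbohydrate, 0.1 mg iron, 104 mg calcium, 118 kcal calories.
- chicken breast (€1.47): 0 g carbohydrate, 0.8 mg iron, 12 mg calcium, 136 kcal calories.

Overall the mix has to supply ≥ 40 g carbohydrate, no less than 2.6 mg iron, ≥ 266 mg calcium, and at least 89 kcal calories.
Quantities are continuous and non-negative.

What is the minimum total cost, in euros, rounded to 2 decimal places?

Let x1 = servings of whole-barley bread, x2 = servings of cottage cheese, x3 = servings of chicken breast.
Minimize 0.33x1 + 0.55x2 + 1.47x3 s.t.:
  23x1 + 4x2 ≥ 40   (carbohydrate)
  1.4x1 + 0.1x2 + 0.8x3 ≥ 2.6   (iron)
  45x1 + 104x2 + 12x3 ≥ 266   (calcium)
  116x1 + 118x2 + 136x3 ≥ 89   (calories)
  x1, x2, x3 ≥ 0.
The optimal basis is {whole-barley bread, cottage cheese}; chicken breast drops out. The iron and calcium requirements are met with equality.
So whole-barley bread = 1.728 servings, cottage cheese = 1.81 servings.
Total cost: 0.33·1.728 + 0.55·1.81 = 1.5657.

€1.57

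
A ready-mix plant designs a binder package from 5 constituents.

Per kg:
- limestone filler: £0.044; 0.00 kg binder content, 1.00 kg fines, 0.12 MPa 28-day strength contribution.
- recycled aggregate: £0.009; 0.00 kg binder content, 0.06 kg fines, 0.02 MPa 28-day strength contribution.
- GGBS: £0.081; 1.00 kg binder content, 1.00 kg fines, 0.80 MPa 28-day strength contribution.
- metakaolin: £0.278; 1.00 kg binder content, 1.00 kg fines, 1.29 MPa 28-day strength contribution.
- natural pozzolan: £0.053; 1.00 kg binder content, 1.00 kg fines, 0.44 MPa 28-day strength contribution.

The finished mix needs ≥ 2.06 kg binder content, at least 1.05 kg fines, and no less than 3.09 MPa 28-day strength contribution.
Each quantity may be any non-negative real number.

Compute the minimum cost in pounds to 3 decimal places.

£0.313

Let x1 = kg of limestone filler, x2 = kg of recycled aggregate, x3 = kg of GGBS, x4 = kg of metakaolin, x5 = kg of natural pozzolan.
Minimize 0.044x1 + 0.009x2 + 0.081x3 + 0.278x4 + 0.053x5 s.t.:
  1x3 + 1x4 + 1x5 ≥ 2.06   (binder content)
  1x1 + 0.06x2 + 1x3 + 1x4 + 1x5 ≥ 1.05   (fines)
  0.12x1 + 0.02x2 + 0.8x3 + 1.29x4 + 0.44x5 ≥ 3.09   (28-day strength contribution)
  x1, x2, x3, x4, x5 ≥ 0.
At the optimum only GGBS is positive (limestone filler, recycled aggregate, metakaolin, natural pozzolan = 0). The 28-day strength contribution requirement is met with equality.
Solving gives x3 = 3.862.
Objective = 0.081·3.862 = 0.31282.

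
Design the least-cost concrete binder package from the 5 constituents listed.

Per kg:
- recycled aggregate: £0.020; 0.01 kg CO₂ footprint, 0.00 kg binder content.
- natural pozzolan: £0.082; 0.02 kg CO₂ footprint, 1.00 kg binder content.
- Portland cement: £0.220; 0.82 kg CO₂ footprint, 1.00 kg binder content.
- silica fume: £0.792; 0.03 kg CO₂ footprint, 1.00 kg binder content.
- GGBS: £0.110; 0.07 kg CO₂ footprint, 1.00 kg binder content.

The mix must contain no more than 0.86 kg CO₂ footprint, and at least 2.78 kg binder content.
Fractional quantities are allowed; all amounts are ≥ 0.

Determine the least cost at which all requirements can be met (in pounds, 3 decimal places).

Let x1 = kg of recycled aggregate, x2 = kg of natural pozzolan, x3 = kg of Portland cement, x4 = kg of silica fume, x5 = kg of GGBS.
Minimize 0.02x1 + 0.082x2 + 0.22x3 + 0.792x4 + 0.11x5 s.t.:
  0.01x1 + 0.02x2 + 0.82x3 + 0.03x4 + 0.07x5 ≤ 0.86   (CO₂ footprint)
  1x2 + 1x3 + 1x4 + 1x5 ≥ 2.78   (binder content)
  x1, x2, x3, x4, x5 ≥ 0.
The optimal basis is {natural pozzolan}; recycled aggregate, Portland cement, silica fume, GGBS drop out. Binding constraint: binder content.
So natural pozzolan = 2.78 kg.
Cost = 0.082·2.78 = 0.22796.

£0.228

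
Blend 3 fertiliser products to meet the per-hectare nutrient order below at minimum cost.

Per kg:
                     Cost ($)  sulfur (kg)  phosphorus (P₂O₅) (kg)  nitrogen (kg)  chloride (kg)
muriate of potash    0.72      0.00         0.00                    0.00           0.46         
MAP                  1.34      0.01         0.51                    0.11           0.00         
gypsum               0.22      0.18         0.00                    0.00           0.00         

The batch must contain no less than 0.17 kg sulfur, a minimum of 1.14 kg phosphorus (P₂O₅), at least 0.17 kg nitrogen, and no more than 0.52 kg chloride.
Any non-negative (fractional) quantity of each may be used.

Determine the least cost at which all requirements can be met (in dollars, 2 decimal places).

Let x1 = kg of muriate of potash, x2 = kg of MAP, x3 = kg of gypsum.
Minimize 0.72x1 + 1.34x2 + 0.22x3 with:
  0.01x2 + 0.18x3 ≥ 0.17   (sulfur)
  0.51x2 ≥ 1.14   (phosphorus (P₂O₅))
  0.11x2 ≥ 0.17   (nitrogen)
  0.46x1 ≤ 0.52   (chloride)
  x1, x2, x3 ≥ 0.
The cheapest feasible vertex uses only MAP, gypsum; muriate of potash is not used. Binding constraints: sulfur and phosphorus (P₂O₅).
That vertex is x2 = 2.235, x3 = 0.8203.
Hence cost = 1.34·2.235 + 0.22·0.8203 = $3.1754.

$3.18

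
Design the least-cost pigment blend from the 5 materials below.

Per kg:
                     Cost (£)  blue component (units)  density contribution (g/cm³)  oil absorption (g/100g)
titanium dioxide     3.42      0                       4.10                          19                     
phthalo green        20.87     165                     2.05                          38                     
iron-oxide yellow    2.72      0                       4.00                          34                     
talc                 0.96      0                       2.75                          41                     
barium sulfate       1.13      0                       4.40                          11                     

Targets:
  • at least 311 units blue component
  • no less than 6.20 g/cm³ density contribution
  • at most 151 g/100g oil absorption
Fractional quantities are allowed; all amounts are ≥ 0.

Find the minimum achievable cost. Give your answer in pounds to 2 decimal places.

£39.94

Set it up as a linear program. Let x1 = kg of titanium dioxide, x2 = kg of phthalo green, x3 = kg of iron-oxide yellow, x4 = kg of talc, x5 = kg of barium sulfate.
min 3.42x1 + 20.87x2 + 2.72x3 + 0.96x4 + 1.13x5 subject to:
  165x2 ≥ 311   (blue component)
  4.1x1 + 2.05x2 + 4x3 + 2.75x4 + 4.4x5 ≥ 6.2   (density contribution)
  19x1 + 38x2 + 34x3 + 41x4 + 11x5 ≤ 151   (oil absorption)
  x1, x2, x3, x4, x5 ≥ 0.
The minimum-cost mix takes nothing from titanium dioxide, iron-oxide yellow, talc — only phthalo green, barium sulfate. There the blue component and density contribution constraints are tight.
So phthalo green = 1.885 kg, barium sulfate = 0.5309 kg.
Hence cost = 20.87·1.885 + 1.13·0.5309 = £39.9399.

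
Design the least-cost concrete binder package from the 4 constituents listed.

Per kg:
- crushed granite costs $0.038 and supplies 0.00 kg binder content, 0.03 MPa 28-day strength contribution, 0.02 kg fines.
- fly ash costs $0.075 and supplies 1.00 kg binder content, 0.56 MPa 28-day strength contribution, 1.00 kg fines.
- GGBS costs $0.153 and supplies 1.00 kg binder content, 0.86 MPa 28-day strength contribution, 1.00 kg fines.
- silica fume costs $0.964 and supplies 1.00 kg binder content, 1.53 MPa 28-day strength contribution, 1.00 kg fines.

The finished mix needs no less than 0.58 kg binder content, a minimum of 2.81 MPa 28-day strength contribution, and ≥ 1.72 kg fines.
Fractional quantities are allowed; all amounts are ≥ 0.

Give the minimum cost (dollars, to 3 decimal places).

This is a linear program. Let x1 = kg of crushed granite, x2 = kg of fly ash, x3 = kg of GGBS, x4 = kg of silica fume.
Minimize 0.038x1 + 0.075x2 + 0.153x3 + 0.964x4 with:
  1x2 + 1x3 + 1x4 ≥ 0.58   (binder content)
  0.03x1 + 0.56x2 + 0.86x3 + 1.53x4 ≥ 2.81   (28-day strength contribution)
  0.02x1 + 1x2 + 1x3 + 1x4 ≥ 1.72   (fines)
  x1, x2, x3, x4 ≥ 0.
The cheapest feasible vertex uses only fly ash; crushed granite, GGBS, silica fume are not used. Binding constraint: 28-day strength contribution.
Solving gives x2 = 5.018.
Total cost: 0.075·5.018 = 0.37635.

$0.376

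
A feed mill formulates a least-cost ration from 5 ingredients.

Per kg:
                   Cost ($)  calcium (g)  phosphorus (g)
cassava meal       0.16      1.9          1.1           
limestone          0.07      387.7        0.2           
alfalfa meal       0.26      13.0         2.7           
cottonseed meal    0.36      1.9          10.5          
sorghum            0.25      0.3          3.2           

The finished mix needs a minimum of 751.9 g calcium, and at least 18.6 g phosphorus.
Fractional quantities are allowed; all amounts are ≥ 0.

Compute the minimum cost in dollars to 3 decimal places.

$0.760

Let x1 = kg of cassava meal, x2 = kg of limestone, x3 = kg of alfalfa meal, x4 = kg of cottonseed meal, x5 = kg of sorghum.
Minimize 0.16x1 + 0.07x2 + 0.26x3 + 0.36x4 + 0.25x5 with:
  1.9x1 + 387.7x2 + 13x3 + 1.9x4 + 0.3x5 ≥ 751.9   (calcium)
  1.1x1 + 0.2x2 + 2.7x3 + 10.5x4 + 3.2x5 ≥ 18.6   (phosphorus)
  x1, x2, x3, x4, x5 ≥ 0.
The cheapest feasible vertex uses only limestone, cottonseed meal; cassava meal, alfalfa meal, sorghum are not used. There the calcium and phosphorus constraints are tight.
Solving gives x2 = 1.931, x4 = 1.735.
Hence cost = 0.07·1.931 + 0.36·1.735 = $0.75977.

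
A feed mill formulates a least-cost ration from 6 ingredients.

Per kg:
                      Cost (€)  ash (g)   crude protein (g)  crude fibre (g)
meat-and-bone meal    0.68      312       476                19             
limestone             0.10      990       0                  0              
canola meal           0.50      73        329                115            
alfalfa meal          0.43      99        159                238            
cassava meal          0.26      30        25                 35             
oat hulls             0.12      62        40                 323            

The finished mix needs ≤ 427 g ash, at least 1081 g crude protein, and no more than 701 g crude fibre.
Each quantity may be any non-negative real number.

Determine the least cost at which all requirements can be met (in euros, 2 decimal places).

Let x1 = kg of meat-and-bone meal, x2 = kg of limestone, x3 = kg of canola meal, x4 = kg of alfalfa meal, x5 = kg of cassava meal, x6 = kg of oat hulls.
min 0.68x1 + 0.1x2 + 0.5x3 + 0.43x4 + 0.26x5 + 0.12x6 with:
  312x1 + 990x2 + 73x3 + 99x4 + 30x5 + 62x6 ≤ 427   (ash)
  476x1 + 329x3 + 159x4 + 25x5 + 40x6 ≥ 1081   (crude protein)
  19x1 + 115x3 + 238x4 + 35x5 + 323x6 ≤ 701   (crude fibre)
  x1, x2, x3, x4, x5, x6 ≥ 0.
The minimum-cost mix takes nothing from limestone, alfalfa meal, cassava meal, oat hulls — only meat-and-bone meal, canola meal. There the ash and crude protein constraints are tight.
Optimal quantities: meat-and-bone meal = 0.9068 kg, canola meal = 1.974 kg.
Cost = 0.68·0.9068 + 0.5·1.974 = 1.6036.

€1.60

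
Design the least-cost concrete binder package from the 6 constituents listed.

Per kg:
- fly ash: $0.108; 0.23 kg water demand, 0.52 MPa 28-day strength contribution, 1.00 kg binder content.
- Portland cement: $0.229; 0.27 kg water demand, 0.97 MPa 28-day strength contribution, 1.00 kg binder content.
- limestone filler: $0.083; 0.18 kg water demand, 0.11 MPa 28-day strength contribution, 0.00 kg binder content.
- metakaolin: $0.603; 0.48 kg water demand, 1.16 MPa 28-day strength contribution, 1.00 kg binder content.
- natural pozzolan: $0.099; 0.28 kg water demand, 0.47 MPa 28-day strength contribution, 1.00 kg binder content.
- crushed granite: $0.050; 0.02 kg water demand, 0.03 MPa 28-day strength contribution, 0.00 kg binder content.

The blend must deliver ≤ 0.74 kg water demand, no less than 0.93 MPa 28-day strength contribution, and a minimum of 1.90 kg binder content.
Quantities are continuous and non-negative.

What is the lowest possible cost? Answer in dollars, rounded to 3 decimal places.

$0.195

Treat it as an LP. Let x1 = kg of fly ash, x2 = kg of Portland cement, x3 = kg of limestone filler, x4 = kg of metakaolin, x5 = kg of natural pozzolan, x6 = kg of crushed granite.
Minimise 0.108x1 + 0.229x2 + 0.083x3 + 0.603x4 + 0.099x5 + 0.05x6 subject to:
  0.23x1 + 0.27x2 + 0.18x3 + 0.48x4 + 0.28x5 + 0.02x6 ≤ 0.74   (water demand)
  0.52x1 + 0.97x2 + 0.11x3 + 1.16x4 + 0.47x5 + 0.03x6 ≥ 0.93   (28-day strength contribution)
  1x1 + 1x2 + 1x4 + 1x5 ≥ 1.9   (binder content)
  x1, x2, x3, x4, x5, x6 ≥ 0.
The optimal basis is {fly ash, natural pozzolan}; Portland cement, limestone filler, metakaolin, crushed granite drop out. There the 28-day strength contribution and binder content constraints are tight.
Optimal quantities: fly ash = 0.74 kg, natural pozzolan = 1.16 kg.
Objective = 0.108·0.74 + 0.099·1.16 = 0.19476.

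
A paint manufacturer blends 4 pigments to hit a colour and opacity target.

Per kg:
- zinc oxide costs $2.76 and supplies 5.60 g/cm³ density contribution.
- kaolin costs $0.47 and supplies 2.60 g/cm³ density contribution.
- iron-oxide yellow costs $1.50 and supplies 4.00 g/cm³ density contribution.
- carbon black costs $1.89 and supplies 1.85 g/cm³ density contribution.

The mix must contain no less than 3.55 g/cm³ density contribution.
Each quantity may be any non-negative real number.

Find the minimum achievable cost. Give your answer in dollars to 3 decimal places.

This is a linear program. Let x1 = kg of zinc oxide, x2 = kg of kaolin, x3 = kg of iron-oxide yellow, x4 = kg of carbon black.
Minimise 2.76x1 + 0.47x2 + 1.5x3 + 1.89x4 with:
  5.6x1 + 2.6x2 + 4x3 + 1.85x4 ≥ 3.55   (density contribution)
  x1, x2, x3, x4 ≥ 0.
At the optimum only kaolin is positive (zinc oxide, iron-oxide yellow, carbon black = 0). Binding constraint: density contribution.
So kaolin = 1.365 kg.
Cost = 0.47·1.365 = 0.64155.

$0.642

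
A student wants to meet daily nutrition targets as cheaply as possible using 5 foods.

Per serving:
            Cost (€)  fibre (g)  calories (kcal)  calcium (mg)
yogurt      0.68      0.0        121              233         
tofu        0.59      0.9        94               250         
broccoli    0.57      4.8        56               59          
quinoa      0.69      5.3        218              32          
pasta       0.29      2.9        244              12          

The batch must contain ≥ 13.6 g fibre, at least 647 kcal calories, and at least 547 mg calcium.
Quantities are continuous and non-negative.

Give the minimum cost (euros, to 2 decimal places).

€2.36

Let x1 = servings of yogurt, x2 = servings of tofu, x3 = servings of broccoli, x4 = servings of quinoa, x5 = servings of pasta.
min 0.68x1 + 0.59x2 + 0.57x3 + 0.69x4 + 0.29x5 s.t.:
  0.9x2 + 4.8x3 + 5.3x4 + 2.9x5 ≥ 13.6   (fibre)
  121x1 + 94x2 + 56x3 + 218x4 + 244x5 ≥ 647   (calories)
  233x1 + 250x2 + 59x3 + 32x4 + 12x5 ≥ 547   (calcium)
  x1, x2, x3, x4, x5 ≥ 0.
At the optimum only tofu, pasta are positive (yogurt, broccoli, quinoa = 0). There the fibre and calcium constraints are tight.
Optimal quantities: tofu = 1.993 servings, pasta = 4.071 servings.
Objective = 0.59·1.993 + 0.29·4.071 = 2.3565.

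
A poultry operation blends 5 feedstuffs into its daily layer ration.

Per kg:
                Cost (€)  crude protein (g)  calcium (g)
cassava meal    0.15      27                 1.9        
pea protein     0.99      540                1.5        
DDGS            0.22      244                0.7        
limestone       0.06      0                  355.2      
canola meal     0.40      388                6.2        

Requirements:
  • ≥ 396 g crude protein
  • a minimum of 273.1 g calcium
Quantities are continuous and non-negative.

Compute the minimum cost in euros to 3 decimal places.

€0.403

Treat it as an LP. Let x1 = kg of cassava meal, x2 = kg of pea protein, x3 = kg of DDGS, x4 = kg of limestone, x5 = kg of canola meal.
min 0.15x1 + 0.99x2 + 0.22x3 + 0.06x4 + 0.4x5 with:
  27x1 + 540x2 + 244x3 + 388x5 ≥ 396   (crude protein)
  1.9x1 + 1.5x2 + 0.7x3 + 355.2x4 + 6.2x5 ≥ 273.1   (calcium)
  x1, x2, x3, x4, x5 ≥ 0.
The minimum-cost mix takes nothing from cassava meal, pea protein, canola meal — only DDGS, limestone. Binding constraints: crude protein and calcium.
Optimal quantities: DDGS = 1.623 kg, limestone = 0.7657 kg.
Objective = 0.22·1.623 + 0.06·0.7657 = 0.40300.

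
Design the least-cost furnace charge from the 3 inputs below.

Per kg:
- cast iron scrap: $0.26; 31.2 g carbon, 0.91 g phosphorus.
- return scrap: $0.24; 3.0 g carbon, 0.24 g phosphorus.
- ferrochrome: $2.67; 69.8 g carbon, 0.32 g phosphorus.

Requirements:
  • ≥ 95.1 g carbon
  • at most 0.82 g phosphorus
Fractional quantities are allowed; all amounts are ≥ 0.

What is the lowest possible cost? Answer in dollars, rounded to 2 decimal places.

$3.17

This is a linear program. Let x1 = kg of cast iron scrap, x2 = kg of return scrap, x3 = kg of ferrochrome.
Minimise 0.26x1 + 0.24x2 + 2.67x3 subject to:
  31.2x1 + 3x2 + 69.8x3 ≥ 95.1   (carbon)
  0.91x1 + 0.24x2 + 0.32x3 ≤ 0.82   (phosphorus)
  x1, x2, x3 ≥ 0.
The optimal basis is {cast iron scrap, ferrochrome}; return scrap drops out. The carbon and phosphorus requirements are met with equality.
That vertex is x1 = 0.5007, x3 = 1.139.
Cost = 0.26·0.5007 + 2.67·1.139 = 3.1713.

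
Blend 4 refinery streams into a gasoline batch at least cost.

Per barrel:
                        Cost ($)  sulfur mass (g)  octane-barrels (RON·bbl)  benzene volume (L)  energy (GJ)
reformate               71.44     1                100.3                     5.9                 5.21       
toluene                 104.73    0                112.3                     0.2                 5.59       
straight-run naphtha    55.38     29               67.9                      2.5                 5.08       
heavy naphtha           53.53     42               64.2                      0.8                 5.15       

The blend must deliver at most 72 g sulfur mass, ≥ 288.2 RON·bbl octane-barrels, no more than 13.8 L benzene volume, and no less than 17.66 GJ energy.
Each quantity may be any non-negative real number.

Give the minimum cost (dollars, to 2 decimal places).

$216.84

Let x1 = barrels of reformate, x2 = barrels of toluene, x3 = barrels of straight-run naphtha, x4 = barrels of heavy naphtha.
min 71.44x1 + 104.73x2 + 55.38x3 + 53.53x4 s.t.:
  1x1 + 29x3 + 42x4 ≤ 72   (sulfur mass)
  100.3x1 + 112.3x2 + 67.9x3 + 64.2x4 ≥ 288.2   (octane-barrels)
  5.9x1 + 0.2x2 + 2.5x3 + 0.8x4 ≤ 13.8   (benzene volume)
  5.21x1 + 5.59x2 + 5.08x3 + 5.15x4 ≥ 17.66   (energy)
  x1, x2, x3, x4 ≥ 0.
The cheapest feasible vertex uses only reformate, heavy naphtha; toluene, straight-run naphtha are not used. Binding constraints: octane-barrels and energy.
So reformate = 1.9249 barrels, heavy naphtha = 1.4818 barrels.
Total cost: 71.44·1.9249 + 53.53·1.4818 = 216.8356.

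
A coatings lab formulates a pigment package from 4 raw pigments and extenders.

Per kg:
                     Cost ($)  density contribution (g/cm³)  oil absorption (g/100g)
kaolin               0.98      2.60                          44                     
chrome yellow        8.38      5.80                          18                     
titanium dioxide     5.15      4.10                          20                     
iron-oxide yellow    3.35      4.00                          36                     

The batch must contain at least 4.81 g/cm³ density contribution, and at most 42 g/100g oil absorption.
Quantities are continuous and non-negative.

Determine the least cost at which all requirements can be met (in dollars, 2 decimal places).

$4.16

Let x1 = kg of kaolin, x2 = kg of chrome yellow, x3 = kg of titanium dioxide, x4 = kg of iron-oxide yellow.
min 0.98x1 + 8.38x2 + 5.15x3 + 3.35x4 s.t.:
  2.6x1 + 5.8x2 + 4.1x3 + 4x4 ≥ 4.81   (density contribution)
  44x1 + 18x2 + 20x3 + 36x4 ≤ 42   (oil absorption)
  x1, x2, x3, x4 ≥ 0.
At the optimum only titanium dioxide, iron-oxide yellow are positive (kaolin, chrome yellow = 0). The density contribution and oil absorption requirements are met with equality.
So titanium dioxide = 0.07633 kg, iron-oxide yellow = 1.124 kg.
Hence cost = 5.15·0.07633 + 3.35·1.124 = $4.1585.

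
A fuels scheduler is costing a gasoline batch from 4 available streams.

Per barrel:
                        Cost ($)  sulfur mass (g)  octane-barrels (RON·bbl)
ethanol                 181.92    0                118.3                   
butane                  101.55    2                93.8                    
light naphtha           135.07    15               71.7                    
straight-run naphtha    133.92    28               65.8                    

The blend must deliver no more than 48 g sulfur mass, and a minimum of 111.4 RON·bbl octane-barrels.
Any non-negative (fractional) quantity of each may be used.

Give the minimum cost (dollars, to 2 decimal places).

Set it up as a linear program. Let x1 = barrels of ethanol, x2 = barrels of butane, x3 = barrels of light naphtha, x4 = barrels of straight-run naphtha.
Minimise 181.92x1 + 101.55x2 + 135.07x3 + 133.92x4 with:
  2x2 + 15x3 + 28x4 ≤ 48   (sulfur mass)
  118.3x1 + 93.8x2 + 71.7x3 + 65.8x4 ≥ 111.4   (octane-barrels)
  x1, x2, x3, x4 ≥ 0.
The cheapest feasible vertex uses only butane; ethanol, light naphtha, straight-run naphtha are not used. The octane-barrels requirement is met with equality.
So butane = 1.1876 barrels.
Objective = 101.55·1.1876 = 120.6008.

$120.60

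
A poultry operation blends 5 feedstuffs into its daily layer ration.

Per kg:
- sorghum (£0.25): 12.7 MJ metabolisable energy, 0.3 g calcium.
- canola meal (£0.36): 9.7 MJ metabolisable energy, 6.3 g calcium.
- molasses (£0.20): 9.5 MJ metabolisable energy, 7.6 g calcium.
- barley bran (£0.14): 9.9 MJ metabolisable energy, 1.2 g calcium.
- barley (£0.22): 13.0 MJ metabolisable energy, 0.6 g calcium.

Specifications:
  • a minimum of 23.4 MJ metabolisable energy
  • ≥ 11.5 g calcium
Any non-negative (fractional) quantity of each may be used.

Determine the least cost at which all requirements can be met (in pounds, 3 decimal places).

Treat it as an LP. Let x1 = kg of sorghum, x2 = kg of canola meal, x3 = kg of molasses, x4 = kg of barley bran, x5 = kg of barley.
Minimise 0.25x1 + 0.36x2 + 0.2x3 + 0.14x4 + 0.22x5 s.t.:
  12.7x1 + 9.7x2 + 9.5x3 + 9.9x4 + 13x5 ≥ 23.4   (metabolisable energy)
  0.3x1 + 6.3x2 + 7.6x3 + 1.2x4 + 0.6x5 ≥ 11.5   (calcium)
  x1, x2, x3, x4, x5 ≥ 0.
At the optimum only molasses, barley bran are positive (sorghum, canola meal, barley = 0). There the metabolisable energy and calcium constraints are tight.
Solving gives x3 = 1.344, x4 = 1.074.
Total cost: 0.2·1.344 + 0.14·1.074 = 0.41916.

£0.419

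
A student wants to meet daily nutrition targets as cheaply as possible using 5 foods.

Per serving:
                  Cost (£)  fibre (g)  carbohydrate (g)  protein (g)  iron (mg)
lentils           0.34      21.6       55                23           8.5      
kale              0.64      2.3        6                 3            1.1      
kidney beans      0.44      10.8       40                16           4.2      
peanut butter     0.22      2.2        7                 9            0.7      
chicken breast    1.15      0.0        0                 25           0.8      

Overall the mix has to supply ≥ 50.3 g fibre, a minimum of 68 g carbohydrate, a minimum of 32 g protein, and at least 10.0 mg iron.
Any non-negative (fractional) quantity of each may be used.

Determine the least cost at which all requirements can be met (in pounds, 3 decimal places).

£0.792

Set it up as a linear program. Let x1 = servings of lentils, x2 = servings of kale, x3 = servings of kidney beans, x4 = servings of peanut butter, x5 = servings of chicken breast.
min 0.34x1 + 0.64x2 + 0.44x3 + 0.22x4 + 1.15x5 subject to:
  21.6x1 + 2.3x2 + 10.8x3 + 2.2x4 ≥ 50.3   (fibre)
  55x1 + 6x2 + 40x3 + 7x4 ≥ 68   (carbohydrate)
  23x1 + 3x2 + 16x3 + 9x4 + 25x5 ≥ 32   (protein)
  8.5x1 + 1.1x2 + 4.2x3 + 0.7x4 + 0.8x5 ≥ 10   (iron)
  x1, x2, x3, x4, x5 ≥ 0.
The minimum-cost mix takes nothing from kale, kidney beans, peanut butter, chicken breast — only lentils. There the fibre constraint is tight.
Optimal quantities: lentils = 2.329 servings.
Total cost: 0.34·2.329 = 0.79186.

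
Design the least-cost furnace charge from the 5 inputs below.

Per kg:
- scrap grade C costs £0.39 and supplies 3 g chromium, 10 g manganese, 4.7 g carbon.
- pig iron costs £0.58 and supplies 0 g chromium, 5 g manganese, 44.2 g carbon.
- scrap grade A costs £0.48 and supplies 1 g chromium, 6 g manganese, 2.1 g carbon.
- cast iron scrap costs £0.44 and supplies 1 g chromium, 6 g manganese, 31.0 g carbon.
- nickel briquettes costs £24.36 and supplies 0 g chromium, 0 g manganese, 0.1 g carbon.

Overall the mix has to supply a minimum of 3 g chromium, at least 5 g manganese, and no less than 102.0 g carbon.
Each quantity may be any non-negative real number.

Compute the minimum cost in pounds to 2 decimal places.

Let x1 = kg of scrap grade C, x2 = kg of pig iron, x3 = kg of scrap grade A, x4 = kg of cast iron scrap, x5 = kg of nickel briquettes.
Minimize 0.39x1 + 0.58x2 + 0.48x3 + 0.44x4 + 24.36x5 subject to:
  3x1 + 1x3 + 1x4 ≥ 3   (chromium)
  10x1 + 5x2 + 6x3 + 6x4 ≥ 5   (manganese)
  4.7x1 + 44.2x2 + 2.1x3 + 31x4 + 0.1x5 ≥ 102   (carbon)
  x1, x2, x3, x4, x5 ≥ 0.
At the optimum only pig iron, cast iron scrap are positive (scrap grade C, scrap grade A, nickel briquettes = 0). Binding constraints: chromium and carbon.
That vertex is x2 = 0.2036, x4 = 3.
Total cost: 0.58·0.2036 + 0.44·3 = 1.4381.

£1.44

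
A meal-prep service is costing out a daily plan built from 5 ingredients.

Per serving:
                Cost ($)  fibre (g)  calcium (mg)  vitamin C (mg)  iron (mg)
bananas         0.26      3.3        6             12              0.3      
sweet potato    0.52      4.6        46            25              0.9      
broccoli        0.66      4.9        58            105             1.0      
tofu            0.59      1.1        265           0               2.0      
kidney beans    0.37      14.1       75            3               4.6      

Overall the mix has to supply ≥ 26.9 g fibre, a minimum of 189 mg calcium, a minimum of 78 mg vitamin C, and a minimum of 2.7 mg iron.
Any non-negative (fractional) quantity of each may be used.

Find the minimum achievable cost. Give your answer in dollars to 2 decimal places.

$1.13

Treat it as an LP. Let x1 = servings of bananas, x2 = servings of sweet potato, x3 = servings of broccoli, x4 = servings of tofu, x5 = servings of kidney beans.
min 0.26x1 + 0.52x2 + 0.66x3 + 0.59x4 + 0.37x5 with:
  3.3x1 + 4.6x2 + 4.9x3 + 1.1x4 + 14.1x5 ≥ 26.9   (fibre)
  6x1 + 46x2 + 58x3 + 265x4 + 75x5 ≥ 189   (calcium)
  12x1 + 25x2 + 105x3 + 3x5 ≥ 78   (vitamin C)
  0.3x1 + 0.9x2 + 1x3 + 2x4 + 4.6x5 ≥ 2.7   (iron)
  x1, x2, x3, x4, x5 ≥ 0.
At the optimum only broccoli, tofu, kidney beans are positive (bananas, sweet potato = 0). There the fibre, calcium, vitamin C constraints are tight.
Solving gives x3 = 0.6955, x4 = 0.09147, x5 = 1.659.
Hence cost = 0.66·0.6955 + 0.59·0.09147 + 0.37·1.659 = $1.1268.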